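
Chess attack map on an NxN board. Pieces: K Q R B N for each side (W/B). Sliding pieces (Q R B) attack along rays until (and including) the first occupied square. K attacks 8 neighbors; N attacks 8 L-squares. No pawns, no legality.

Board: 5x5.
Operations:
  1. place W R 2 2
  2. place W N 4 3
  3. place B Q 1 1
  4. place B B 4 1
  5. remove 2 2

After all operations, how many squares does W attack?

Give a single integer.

Answer: 3

Derivation:
Op 1: place WR@(2,2)
Op 2: place WN@(4,3)
Op 3: place BQ@(1,1)
Op 4: place BB@(4,1)
Op 5: remove (2,2)
Per-piece attacks for W:
  WN@(4,3): attacks (2,4) (3,1) (2,2)
Union (3 distinct): (2,2) (2,4) (3,1)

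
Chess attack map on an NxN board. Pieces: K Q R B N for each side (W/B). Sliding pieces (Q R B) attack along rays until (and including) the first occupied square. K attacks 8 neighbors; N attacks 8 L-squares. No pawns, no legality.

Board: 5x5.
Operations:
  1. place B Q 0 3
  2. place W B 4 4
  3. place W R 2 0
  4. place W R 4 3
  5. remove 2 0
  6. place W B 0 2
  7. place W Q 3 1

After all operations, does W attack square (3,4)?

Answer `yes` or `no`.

Op 1: place BQ@(0,3)
Op 2: place WB@(4,4)
Op 3: place WR@(2,0)
Op 4: place WR@(4,3)
Op 5: remove (2,0)
Op 6: place WB@(0,2)
Op 7: place WQ@(3,1)
Per-piece attacks for W:
  WB@(0,2): attacks (1,3) (2,4) (1,1) (2,0)
  WQ@(3,1): attacks (3,2) (3,3) (3,4) (3,0) (4,1) (2,1) (1,1) (0,1) (4,2) (4,0) (2,2) (1,3) (0,4) (2,0)
  WR@(4,3): attacks (4,4) (4,2) (4,1) (4,0) (3,3) (2,3) (1,3) (0,3) [ray(0,1) blocked at (4,4); ray(-1,0) blocked at (0,3)]
  WB@(4,4): attacks (3,3) (2,2) (1,1) (0,0)
W attacks (3,4): yes

Answer: yes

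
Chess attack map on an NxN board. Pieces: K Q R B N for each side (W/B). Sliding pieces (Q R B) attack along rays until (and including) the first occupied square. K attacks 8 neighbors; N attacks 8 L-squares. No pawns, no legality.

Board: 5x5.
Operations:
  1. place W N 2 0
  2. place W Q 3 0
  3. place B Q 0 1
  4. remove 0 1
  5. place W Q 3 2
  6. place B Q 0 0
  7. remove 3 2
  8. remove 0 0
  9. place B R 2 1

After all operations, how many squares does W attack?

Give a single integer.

Op 1: place WN@(2,0)
Op 2: place WQ@(3,0)
Op 3: place BQ@(0,1)
Op 4: remove (0,1)
Op 5: place WQ@(3,2)
Op 6: place BQ@(0,0)
Op 7: remove (3,2)
Op 8: remove (0,0)
Op 9: place BR@(2,1)
Per-piece attacks for W:
  WN@(2,0): attacks (3,2) (4,1) (1,2) (0,1)
  WQ@(3,0): attacks (3,1) (3,2) (3,3) (3,4) (4,0) (2,0) (4,1) (2,1) [ray(-1,0) blocked at (2,0); ray(-1,1) blocked at (2,1)]
Union (10 distinct): (0,1) (1,2) (2,0) (2,1) (3,1) (3,2) (3,3) (3,4) (4,0) (4,1)

Answer: 10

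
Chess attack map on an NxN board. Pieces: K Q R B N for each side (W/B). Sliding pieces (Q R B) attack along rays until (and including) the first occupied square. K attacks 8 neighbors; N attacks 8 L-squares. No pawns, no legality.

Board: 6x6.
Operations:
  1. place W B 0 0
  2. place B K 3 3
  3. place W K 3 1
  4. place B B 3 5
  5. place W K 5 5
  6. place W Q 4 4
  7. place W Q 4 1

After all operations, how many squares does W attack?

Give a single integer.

Op 1: place WB@(0,0)
Op 2: place BK@(3,3)
Op 3: place WK@(3,1)
Op 4: place BB@(3,5)
Op 5: place WK@(5,5)
Op 6: place WQ@(4,4)
Op 7: place WQ@(4,1)
Per-piece attacks for W:
  WB@(0,0): attacks (1,1) (2,2) (3,3) [ray(1,1) blocked at (3,3)]
  WK@(3,1): attacks (3,2) (3,0) (4,1) (2,1) (4,2) (4,0) (2,2) (2,0)
  WQ@(4,1): attacks (4,2) (4,3) (4,4) (4,0) (5,1) (3,1) (5,2) (5,0) (3,2) (2,3) (1,4) (0,5) (3,0) [ray(0,1) blocked at (4,4); ray(-1,0) blocked at (3,1)]
  WQ@(4,4): attacks (4,5) (4,3) (4,2) (4,1) (5,4) (3,4) (2,4) (1,4) (0,4) (5,5) (5,3) (3,5) (3,3) [ray(0,-1) blocked at (4,1); ray(1,1) blocked at (5,5); ray(-1,1) blocked at (3,5); ray(-1,-1) blocked at (3,3)]
  WK@(5,5): attacks (5,4) (4,5) (4,4)
Union (27 distinct): (0,4) (0,5) (1,1) (1,4) (2,0) (2,1) (2,2) (2,3) (2,4) (3,0) (3,1) (3,2) (3,3) (3,4) (3,5) (4,0) (4,1) (4,2) (4,3) (4,4) (4,5) (5,0) (5,1) (5,2) (5,3) (5,4) (5,5)

Answer: 27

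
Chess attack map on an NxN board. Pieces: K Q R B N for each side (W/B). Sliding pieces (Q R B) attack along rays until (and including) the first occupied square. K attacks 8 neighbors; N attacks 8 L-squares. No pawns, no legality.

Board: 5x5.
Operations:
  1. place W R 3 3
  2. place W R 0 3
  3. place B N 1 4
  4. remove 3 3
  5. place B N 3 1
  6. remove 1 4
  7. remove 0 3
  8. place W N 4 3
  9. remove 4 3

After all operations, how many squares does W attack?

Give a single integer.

Answer: 0

Derivation:
Op 1: place WR@(3,3)
Op 2: place WR@(0,3)
Op 3: place BN@(1,4)
Op 4: remove (3,3)
Op 5: place BN@(3,1)
Op 6: remove (1,4)
Op 7: remove (0,3)
Op 8: place WN@(4,3)
Op 9: remove (4,3)
Per-piece attacks for W:
Union (0 distinct): (none)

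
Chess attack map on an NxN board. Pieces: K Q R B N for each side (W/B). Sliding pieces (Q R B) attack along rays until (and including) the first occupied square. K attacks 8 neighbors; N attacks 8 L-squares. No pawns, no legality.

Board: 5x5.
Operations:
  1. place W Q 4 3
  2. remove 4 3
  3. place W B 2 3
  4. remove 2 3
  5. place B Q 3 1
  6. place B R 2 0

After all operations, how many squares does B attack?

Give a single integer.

Op 1: place WQ@(4,3)
Op 2: remove (4,3)
Op 3: place WB@(2,3)
Op 4: remove (2,3)
Op 5: place BQ@(3,1)
Op 6: place BR@(2,0)
Per-piece attacks for B:
  BR@(2,0): attacks (2,1) (2,2) (2,3) (2,4) (3,0) (4,0) (1,0) (0,0)
  BQ@(3,1): attacks (3,2) (3,3) (3,4) (3,0) (4,1) (2,1) (1,1) (0,1) (4,2) (4,0) (2,2) (1,3) (0,4) (2,0) [ray(-1,-1) blocked at (2,0)]
Union (18 distinct): (0,0) (0,1) (0,4) (1,0) (1,1) (1,3) (2,0) (2,1) (2,2) (2,3) (2,4) (3,0) (3,2) (3,3) (3,4) (4,0) (4,1) (4,2)

Answer: 18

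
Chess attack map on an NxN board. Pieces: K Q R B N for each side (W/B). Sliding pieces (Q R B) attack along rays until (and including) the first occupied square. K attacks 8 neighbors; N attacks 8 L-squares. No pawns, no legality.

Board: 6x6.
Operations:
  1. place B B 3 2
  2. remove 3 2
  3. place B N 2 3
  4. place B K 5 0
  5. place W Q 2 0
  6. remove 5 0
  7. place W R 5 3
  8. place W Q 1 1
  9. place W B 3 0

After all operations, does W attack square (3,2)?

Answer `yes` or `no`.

Answer: no

Derivation:
Op 1: place BB@(3,2)
Op 2: remove (3,2)
Op 3: place BN@(2,3)
Op 4: place BK@(5,0)
Op 5: place WQ@(2,0)
Op 6: remove (5,0)
Op 7: place WR@(5,3)
Op 8: place WQ@(1,1)
Op 9: place WB@(3,0)
Per-piece attacks for W:
  WQ@(1,1): attacks (1,2) (1,3) (1,4) (1,5) (1,0) (2,1) (3,1) (4,1) (5,1) (0,1) (2,2) (3,3) (4,4) (5,5) (2,0) (0,2) (0,0) [ray(1,-1) blocked at (2,0)]
  WQ@(2,0): attacks (2,1) (2,2) (2,3) (3,0) (1,0) (0,0) (3,1) (4,2) (5,3) (1,1) [ray(0,1) blocked at (2,3); ray(1,0) blocked at (3,0); ray(1,1) blocked at (5,3); ray(-1,1) blocked at (1,1)]
  WB@(3,0): attacks (4,1) (5,2) (2,1) (1,2) (0,3)
  WR@(5,3): attacks (5,4) (5,5) (5,2) (5,1) (5,0) (4,3) (3,3) (2,3) [ray(-1,0) blocked at (2,3)]
W attacks (3,2): no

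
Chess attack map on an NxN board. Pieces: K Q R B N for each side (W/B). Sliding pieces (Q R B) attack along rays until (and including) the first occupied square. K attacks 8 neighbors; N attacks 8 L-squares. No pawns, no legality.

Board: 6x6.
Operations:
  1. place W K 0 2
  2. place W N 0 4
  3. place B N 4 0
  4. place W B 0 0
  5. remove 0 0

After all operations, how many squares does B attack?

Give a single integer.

Answer: 3

Derivation:
Op 1: place WK@(0,2)
Op 2: place WN@(0,4)
Op 3: place BN@(4,0)
Op 4: place WB@(0,0)
Op 5: remove (0,0)
Per-piece attacks for B:
  BN@(4,0): attacks (5,2) (3,2) (2,1)
Union (3 distinct): (2,1) (3,2) (5,2)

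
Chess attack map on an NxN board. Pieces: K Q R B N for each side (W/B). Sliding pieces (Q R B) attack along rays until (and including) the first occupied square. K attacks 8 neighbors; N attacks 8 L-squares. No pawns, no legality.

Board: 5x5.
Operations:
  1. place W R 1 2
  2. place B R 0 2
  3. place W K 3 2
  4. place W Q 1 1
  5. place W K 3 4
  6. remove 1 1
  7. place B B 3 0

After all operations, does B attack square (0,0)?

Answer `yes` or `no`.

Op 1: place WR@(1,2)
Op 2: place BR@(0,2)
Op 3: place WK@(3,2)
Op 4: place WQ@(1,1)
Op 5: place WK@(3,4)
Op 6: remove (1,1)
Op 7: place BB@(3,0)
Per-piece attacks for B:
  BR@(0,2): attacks (0,3) (0,4) (0,1) (0,0) (1,2) [ray(1,0) blocked at (1,2)]
  BB@(3,0): attacks (4,1) (2,1) (1,2) [ray(-1,1) blocked at (1,2)]
B attacks (0,0): yes

Answer: yes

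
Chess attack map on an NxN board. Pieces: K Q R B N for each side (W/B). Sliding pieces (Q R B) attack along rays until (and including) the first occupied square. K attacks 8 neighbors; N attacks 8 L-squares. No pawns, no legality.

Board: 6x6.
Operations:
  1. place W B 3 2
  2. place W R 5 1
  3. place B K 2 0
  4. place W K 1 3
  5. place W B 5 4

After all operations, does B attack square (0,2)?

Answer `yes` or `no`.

Answer: no

Derivation:
Op 1: place WB@(3,2)
Op 2: place WR@(5,1)
Op 3: place BK@(2,0)
Op 4: place WK@(1,3)
Op 5: place WB@(5,4)
Per-piece attacks for B:
  BK@(2,0): attacks (2,1) (3,0) (1,0) (3,1) (1,1)
B attacks (0,2): no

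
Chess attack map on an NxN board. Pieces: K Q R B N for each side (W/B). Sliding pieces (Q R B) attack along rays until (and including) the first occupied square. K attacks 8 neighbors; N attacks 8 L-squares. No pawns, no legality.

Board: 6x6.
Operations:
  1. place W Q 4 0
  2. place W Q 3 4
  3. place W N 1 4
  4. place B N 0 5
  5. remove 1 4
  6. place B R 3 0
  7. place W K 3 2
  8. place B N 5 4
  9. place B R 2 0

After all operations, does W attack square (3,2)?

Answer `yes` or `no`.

Op 1: place WQ@(4,0)
Op 2: place WQ@(3,4)
Op 3: place WN@(1,4)
Op 4: place BN@(0,5)
Op 5: remove (1,4)
Op 6: place BR@(3,0)
Op 7: place WK@(3,2)
Op 8: place BN@(5,4)
Op 9: place BR@(2,0)
Per-piece attacks for W:
  WK@(3,2): attacks (3,3) (3,1) (4,2) (2,2) (4,3) (4,1) (2,3) (2,1)
  WQ@(3,4): attacks (3,5) (3,3) (3,2) (4,4) (5,4) (2,4) (1,4) (0,4) (4,5) (4,3) (5,2) (2,5) (2,3) (1,2) (0,1) [ray(0,-1) blocked at (3,2); ray(1,0) blocked at (5,4)]
  WQ@(4,0): attacks (4,1) (4,2) (4,3) (4,4) (4,5) (5,0) (3,0) (5,1) (3,1) (2,2) (1,3) (0,4) [ray(-1,0) blocked at (3,0)]
W attacks (3,2): yes

Answer: yes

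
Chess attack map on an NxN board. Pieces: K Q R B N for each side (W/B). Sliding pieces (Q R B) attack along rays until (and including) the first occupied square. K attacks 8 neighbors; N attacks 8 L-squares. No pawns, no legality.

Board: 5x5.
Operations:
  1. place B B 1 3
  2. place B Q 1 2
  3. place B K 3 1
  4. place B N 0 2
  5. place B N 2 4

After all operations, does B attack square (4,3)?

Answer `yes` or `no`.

Answer: yes

Derivation:
Op 1: place BB@(1,3)
Op 2: place BQ@(1,2)
Op 3: place BK@(3,1)
Op 4: place BN@(0,2)
Op 5: place BN@(2,4)
Per-piece attacks for B:
  BN@(0,2): attacks (1,4) (2,3) (1,0) (2,1)
  BQ@(1,2): attacks (1,3) (1,1) (1,0) (2,2) (3,2) (4,2) (0,2) (2,3) (3,4) (2,1) (3,0) (0,3) (0,1) [ray(0,1) blocked at (1,3); ray(-1,0) blocked at (0,2)]
  BB@(1,3): attacks (2,4) (2,2) (3,1) (0,4) (0,2) [ray(1,1) blocked at (2,4); ray(1,-1) blocked at (3,1); ray(-1,-1) blocked at (0,2)]
  BN@(2,4): attacks (3,2) (4,3) (1,2) (0,3)
  BK@(3,1): attacks (3,2) (3,0) (4,1) (2,1) (4,2) (4,0) (2,2) (2,0)
B attacks (4,3): yes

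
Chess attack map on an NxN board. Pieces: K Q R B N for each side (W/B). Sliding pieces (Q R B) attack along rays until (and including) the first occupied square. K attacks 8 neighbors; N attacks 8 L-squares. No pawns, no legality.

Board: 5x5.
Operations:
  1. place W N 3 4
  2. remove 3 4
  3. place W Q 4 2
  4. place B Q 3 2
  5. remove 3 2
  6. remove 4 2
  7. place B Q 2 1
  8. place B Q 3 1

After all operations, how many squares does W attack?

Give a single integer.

Answer: 0

Derivation:
Op 1: place WN@(3,4)
Op 2: remove (3,4)
Op 3: place WQ@(4,2)
Op 4: place BQ@(3,2)
Op 5: remove (3,2)
Op 6: remove (4,2)
Op 7: place BQ@(2,1)
Op 8: place BQ@(3,1)
Per-piece attacks for W:
Union (0 distinct): (none)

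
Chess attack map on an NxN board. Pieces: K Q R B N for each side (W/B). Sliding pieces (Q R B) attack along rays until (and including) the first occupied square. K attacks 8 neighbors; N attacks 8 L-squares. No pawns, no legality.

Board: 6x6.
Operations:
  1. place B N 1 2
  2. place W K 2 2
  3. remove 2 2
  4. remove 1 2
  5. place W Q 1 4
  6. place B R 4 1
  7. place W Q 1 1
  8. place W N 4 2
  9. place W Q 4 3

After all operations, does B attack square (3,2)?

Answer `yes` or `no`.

Answer: no

Derivation:
Op 1: place BN@(1,2)
Op 2: place WK@(2,2)
Op 3: remove (2,2)
Op 4: remove (1,2)
Op 5: place WQ@(1,4)
Op 6: place BR@(4,1)
Op 7: place WQ@(1,1)
Op 8: place WN@(4,2)
Op 9: place WQ@(4,3)
Per-piece attacks for B:
  BR@(4,1): attacks (4,2) (4,0) (5,1) (3,1) (2,1) (1,1) [ray(0,1) blocked at (4,2); ray(-1,0) blocked at (1,1)]
B attacks (3,2): no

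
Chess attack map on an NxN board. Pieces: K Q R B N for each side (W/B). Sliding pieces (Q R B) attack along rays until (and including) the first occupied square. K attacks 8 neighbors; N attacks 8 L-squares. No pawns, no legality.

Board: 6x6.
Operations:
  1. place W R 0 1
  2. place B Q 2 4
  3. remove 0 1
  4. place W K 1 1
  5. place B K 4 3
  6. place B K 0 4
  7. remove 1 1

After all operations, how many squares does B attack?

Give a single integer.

Op 1: place WR@(0,1)
Op 2: place BQ@(2,4)
Op 3: remove (0,1)
Op 4: place WK@(1,1)
Op 5: place BK@(4,3)
Op 6: place BK@(0,4)
Op 7: remove (1,1)
Per-piece attacks for B:
  BK@(0,4): attacks (0,5) (0,3) (1,4) (1,5) (1,3)
  BQ@(2,4): attacks (2,5) (2,3) (2,2) (2,1) (2,0) (3,4) (4,4) (5,4) (1,4) (0,4) (3,5) (3,3) (4,2) (5,1) (1,5) (1,3) (0,2) [ray(-1,0) blocked at (0,4)]
  BK@(4,3): attacks (4,4) (4,2) (5,3) (3,3) (5,4) (5,2) (3,4) (3,2)
Union (22 distinct): (0,2) (0,3) (0,4) (0,5) (1,3) (1,4) (1,5) (2,0) (2,1) (2,2) (2,3) (2,5) (3,2) (3,3) (3,4) (3,5) (4,2) (4,4) (5,1) (5,2) (5,3) (5,4)

Answer: 22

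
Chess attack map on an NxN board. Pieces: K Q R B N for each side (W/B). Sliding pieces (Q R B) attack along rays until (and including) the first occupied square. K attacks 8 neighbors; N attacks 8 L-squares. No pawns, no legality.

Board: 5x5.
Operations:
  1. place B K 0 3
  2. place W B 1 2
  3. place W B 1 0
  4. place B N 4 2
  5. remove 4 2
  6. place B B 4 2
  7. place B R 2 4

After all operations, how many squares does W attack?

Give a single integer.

Op 1: place BK@(0,3)
Op 2: place WB@(1,2)
Op 3: place WB@(1,0)
Op 4: place BN@(4,2)
Op 5: remove (4,2)
Op 6: place BB@(4,2)
Op 7: place BR@(2,4)
Per-piece attacks for W:
  WB@(1,0): attacks (2,1) (3,2) (4,3) (0,1)
  WB@(1,2): attacks (2,3) (3,4) (2,1) (3,0) (0,3) (0,1) [ray(-1,1) blocked at (0,3)]
Union (8 distinct): (0,1) (0,3) (2,1) (2,3) (3,0) (3,2) (3,4) (4,3)

Answer: 8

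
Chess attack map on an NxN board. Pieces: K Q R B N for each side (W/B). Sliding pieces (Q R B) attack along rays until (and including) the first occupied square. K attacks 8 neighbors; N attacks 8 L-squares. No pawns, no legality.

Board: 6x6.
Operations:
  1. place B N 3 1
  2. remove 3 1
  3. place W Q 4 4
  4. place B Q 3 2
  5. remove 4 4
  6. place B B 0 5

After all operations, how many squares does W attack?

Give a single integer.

Answer: 0

Derivation:
Op 1: place BN@(3,1)
Op 2: remove (3,1)
Op 3: place WQ@(4,4)
Op 4: place BQ@(3,2)
Op 5: remove (4,4)
Op 6: place BB@(0,5)
Per-piece attacks for W:
Union (0 distinct): (none)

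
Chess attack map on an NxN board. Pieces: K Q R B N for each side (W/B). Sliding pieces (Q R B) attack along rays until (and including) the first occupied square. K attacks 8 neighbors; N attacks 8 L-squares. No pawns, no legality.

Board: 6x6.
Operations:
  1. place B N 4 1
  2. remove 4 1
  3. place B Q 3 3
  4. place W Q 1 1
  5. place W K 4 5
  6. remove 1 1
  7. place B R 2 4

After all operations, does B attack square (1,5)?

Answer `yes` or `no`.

Answer: no

Derivation:
Op 1: place BN@(4,1)
Op 2: remove (4,1)
Op 3: place BQ@(3,3)
Op 4: place WQ@(1,1)
Op 5: place WK@(4,5)
Op 6: remove (1,1)
Op 7: place BR@(2,4)
Per-piece attacks for B:
  BR@(2,4): attacks (2,5) (2,3) (2,2) (2,1) (2,0) (3,4) (4,4) (5,4) (1,4) (0,4)
  BQ@(3,3): attacks (3,4) (3,5) (3,2) (3,1) (3,0) (4,3) (5,3) (2,3) (1,3) (0,3) (4,4) (5,5) (4,2) (5,1) (2,4) (2,2) (1,1) (0,0) [ray(-1,1) blocked at (2,4)]
B attacks (1,5): no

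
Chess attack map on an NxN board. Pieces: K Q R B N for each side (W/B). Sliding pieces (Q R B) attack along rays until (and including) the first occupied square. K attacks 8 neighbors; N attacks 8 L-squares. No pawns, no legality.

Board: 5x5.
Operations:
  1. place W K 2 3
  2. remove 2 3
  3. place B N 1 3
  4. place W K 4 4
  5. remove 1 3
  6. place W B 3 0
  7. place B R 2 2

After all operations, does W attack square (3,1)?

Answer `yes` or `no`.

Answer: no

Derivation:
Op 1: place WK@(2,3)
Op 2: remove (2,3)
Op 3: place BN@(1,3)
Op 4: place WK@(4,4)
Op 5: remove (1,3)
Op 6: place WB@(3,0)
Op 7: place BR@(2,2)
Per-piece attacks for W:
  WB@(3,0): attacks (4,1) (2,1) (1,2) (0,3)
  WK@(4,4): attacks (4,3) (3,4) (3,3)
W attacks (3,1): no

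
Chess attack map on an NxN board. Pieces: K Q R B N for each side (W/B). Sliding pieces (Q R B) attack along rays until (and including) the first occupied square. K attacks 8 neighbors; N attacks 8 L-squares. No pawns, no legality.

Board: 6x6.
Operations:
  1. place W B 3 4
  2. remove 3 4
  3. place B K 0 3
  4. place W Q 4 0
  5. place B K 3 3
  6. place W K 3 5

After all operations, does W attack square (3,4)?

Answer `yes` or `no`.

Answer: yes

Derivation:
Op 1: place WB@(3,4)
Op 2: remove (3,4)
Op 3: place BK@(0,3)
Op 4: place WQ@(4,0)
Op 5: place BK@(3,3)
Op 6: place WK@(3,5)
Per-piece attacks for W:
  WK@(3,5): attacks (3,4) (4,5) (2,5) (4,4) (2,4)
  WQ@(4,0): attacks (4,1) (4,2) (4,3) (4,4) (4,5) (5,0) (3,0) (2,0) (1,0) (0,0) (5,1) (3,1) (2,2) (1,3) (0,4)
W attacks (3,4): yes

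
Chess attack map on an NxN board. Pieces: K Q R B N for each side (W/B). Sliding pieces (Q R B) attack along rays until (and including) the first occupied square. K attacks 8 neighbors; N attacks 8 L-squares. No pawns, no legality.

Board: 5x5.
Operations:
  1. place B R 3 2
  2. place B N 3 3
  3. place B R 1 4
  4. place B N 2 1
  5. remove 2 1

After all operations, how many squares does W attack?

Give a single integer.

Op 1: place BR@(3,2)
Op 2: place BN@(3,3)
Op 3: place BR@(1,4)
Op 4: place BN@(2,1)
Op 5: remove (2,1)
Per-piece attacks for W:
Union (0 distinct): (none)

Answer: 0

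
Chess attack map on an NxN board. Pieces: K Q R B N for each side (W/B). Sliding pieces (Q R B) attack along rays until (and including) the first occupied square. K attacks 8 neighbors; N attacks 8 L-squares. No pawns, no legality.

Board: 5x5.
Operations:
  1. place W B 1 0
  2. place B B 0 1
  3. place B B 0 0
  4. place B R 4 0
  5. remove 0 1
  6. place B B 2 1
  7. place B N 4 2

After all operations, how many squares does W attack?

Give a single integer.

Answer: 2

Derivation:
Op 1: place WB@(1,0)
Op 2: place BB@(0,1)
Op 3: place BB@(0,0)
Op 4: place BR@(4,0)
Op 5: remove (0,1)
Op 6: place BB@(2,1)
Op 7: place BN@(4,2)
Per-piece attacks for W:
  WB@(1,0): attacks (2,1) (0,1) [ray(1,1) blocked at (2,1)]
Union (2 distinct): (0,1) (2,1)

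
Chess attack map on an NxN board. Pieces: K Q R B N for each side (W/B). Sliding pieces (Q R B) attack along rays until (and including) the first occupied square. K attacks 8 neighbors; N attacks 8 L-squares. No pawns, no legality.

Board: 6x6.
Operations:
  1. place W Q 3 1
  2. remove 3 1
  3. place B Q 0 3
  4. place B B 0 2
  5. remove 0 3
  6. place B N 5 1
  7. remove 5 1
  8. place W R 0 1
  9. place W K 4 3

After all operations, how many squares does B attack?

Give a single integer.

Op 1: place WQ@(3,1)
Op 2: remove (3,1)
Op 3: place BQ@(0,3)
Op 4: place BB@(0,2)
Op 5: remove (0,3)
Op 6: place BN@(5,1)
Op 7: remove (5,1)
Op 8: place WR@(0,1)
Op 9: place WK@(4,3)
Per-piece attacks for B:
  BB@(0,2): attacks (1,3) (2,4) (3,5) (1,1) (2,0)
Union (5 distinct): (1,1) (1,3) (2,0) (2,4) (3,5)

Answer: 5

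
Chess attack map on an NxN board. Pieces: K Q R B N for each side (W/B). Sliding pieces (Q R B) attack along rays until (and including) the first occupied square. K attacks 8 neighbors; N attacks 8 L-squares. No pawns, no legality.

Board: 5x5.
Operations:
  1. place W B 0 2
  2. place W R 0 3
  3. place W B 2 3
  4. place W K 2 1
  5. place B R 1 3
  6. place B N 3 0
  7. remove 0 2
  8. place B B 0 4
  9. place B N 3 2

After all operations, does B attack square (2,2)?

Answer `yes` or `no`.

Op 1: place WB@(0,2)
Op 2: place WR@(0,3)
Op 3: place WB@(2,3)
Op 4: place WK@(2,1)
Op 5: place BR@(1,3)
Op 6: place BN@(3,0)
Op 7: remove (0,2)
Op 8: place BB@(0,4)
Op 9: place BN@(3,2)
Per-piece attacks for B:
  BB@(0,4): attacks (1,3) [ray(1,-1) blocked at (1,3)]
  BR@(1,3): attacks (1,4) (1,2) (1,1) (1,0) (2,3) (0,3) [ray(1,0) blocked at (2,3); ray(-1,0) blocked at (0,3)]
  BN@(3,0): attacks (4,2) (2,2) (1,1)
  BN@(3,2): attacks (4,4) (2,4) (1,3) (4,0) (2,0) (1,1)
B attacks (2,2): yes

Answer: yes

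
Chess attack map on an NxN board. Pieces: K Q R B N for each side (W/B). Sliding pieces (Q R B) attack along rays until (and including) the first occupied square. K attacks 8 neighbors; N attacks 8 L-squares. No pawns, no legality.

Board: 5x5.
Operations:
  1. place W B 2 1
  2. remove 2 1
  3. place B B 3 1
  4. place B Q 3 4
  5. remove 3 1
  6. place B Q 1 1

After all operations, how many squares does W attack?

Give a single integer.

Answer: 0

Derivation:
Op 1: place WB@(2,1)
Op 2: remove (2,1)
Op 3: place BB@(3,1)
Op 4: place BQ@(3,4)
Op 5: remove (3,1)
Op 6: place BQ@(1,1)
Per-piece attacks for W:
Union (0 distinct): (none)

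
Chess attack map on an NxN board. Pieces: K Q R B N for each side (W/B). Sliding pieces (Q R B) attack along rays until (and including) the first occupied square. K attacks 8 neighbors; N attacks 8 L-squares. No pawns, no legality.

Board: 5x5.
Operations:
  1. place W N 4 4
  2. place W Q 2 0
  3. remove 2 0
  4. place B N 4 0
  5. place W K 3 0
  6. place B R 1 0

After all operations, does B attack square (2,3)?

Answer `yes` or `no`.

Answer: no

Derivation:
Op 1: place WN@(4,4)
Op 2: place WQ@(2,0)
Op 3: remove (2,0)
Op 4: place BN@(4,0)
Op 5: place WK@(3,0)
Op 6: place BR@(1,0)
Per-piece attacks for B:
  BR@(1,0): attacks (1,1) (1,2) (1,3) (1,4) (2,0) (3,0) (0,0) [ray(1,0) blocked at (3,0)]
  BN@(4,0): attacks (3,2) (2,1)
B attacks (2,3): no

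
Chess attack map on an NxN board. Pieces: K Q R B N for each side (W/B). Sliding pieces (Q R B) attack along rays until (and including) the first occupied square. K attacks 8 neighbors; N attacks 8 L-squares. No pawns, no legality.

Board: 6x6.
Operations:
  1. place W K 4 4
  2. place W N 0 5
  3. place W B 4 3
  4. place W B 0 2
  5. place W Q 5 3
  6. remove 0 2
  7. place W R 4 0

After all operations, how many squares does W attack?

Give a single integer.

Answer: 24

Derivation:
Op 1: place WK@(4,4)
Op 2: place WN@(0,5)
Op 3: place WB@(4,3)
Op 4: place WB@(0,2)
Op 5: place WQ@(5,3)
Op 6: remove (0,2)
Op 7: place WR@(4,0)
Per-piece attacks for W:
  WN@(0,5): attacks (1,3) (2,4)
  WR@(4,0): attacks (4,1) (4,2) (4,3) (5,0) (3,0) (2,0) (1,0) (0,0) [ray(0,1) blocked at (4,3)]
  WB@(4,3): attacks (5,4) (5,2) (3,4) (2,5) (3,2) (2,1) (1,0)
  WK@(4,4): attacks (4,5) (4,3) (5,4) (3,4) (5,5) (5,3) (3,5) (3,3)
  WQ@(5,3): attacks (5,4) (5,5) (5,2) (5,1) (5,0) (4,3) (4,4) (4,2) (3,1) (2,0) [ray(-1,0) blocked at (4,3); ray(-1,1) blocked at (4,4)]
Union (24 distinct): (0,0) (1,0) (1,3) (2,0) (2,1) (2,4) (2,5) (3,0) (3,1) (3,2) (3,3) (3,4) (3,5) (4,1) (4,2) (4,3) (4,4) (4,5) (5,0) (5,1) (5,2) (5,3) (5,4) (5,5)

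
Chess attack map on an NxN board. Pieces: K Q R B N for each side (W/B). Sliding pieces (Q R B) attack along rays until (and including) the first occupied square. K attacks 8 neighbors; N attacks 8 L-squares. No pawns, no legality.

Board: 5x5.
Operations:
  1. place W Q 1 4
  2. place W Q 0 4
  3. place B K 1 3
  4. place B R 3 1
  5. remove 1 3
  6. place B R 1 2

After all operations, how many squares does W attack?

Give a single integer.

Answer: 16

Derivation:
Op 1: place WQ@(1,4)
Op 2: place WQ@(0,4)
Op 3: place BK@(1,3)
Op 4: place BR@(3,1)
Op 5: remove (1,3)
Op 6: place BR@(1,2)
Per-piece attacks for W:
  WQ@(0,4): attacks (0,3) (0,2) (0,1) (0,0) (1,4) (1,3) (2,2) (3,1) [ray(1,0) blocked at (1,4); ray(1,-1) blocked at (3,1)]
  WQ@(1,4): attacks (1,3) (1,2) (2,4) (3,4) (4,4) (0,4) (2,3) (3,2) (4,1) (0,3) [ray(0,-1) blocked at (1,2); ray(-1,0) blocked at (0,4)]
Union (16 distinct): (0,0) (0,1) (0,2) (0,3) (0,4) (1,2) (1,3) (1,4) (2,2) (2,3) (2,4) (3,1) (3,2) (3,4) (4,1) (4,4)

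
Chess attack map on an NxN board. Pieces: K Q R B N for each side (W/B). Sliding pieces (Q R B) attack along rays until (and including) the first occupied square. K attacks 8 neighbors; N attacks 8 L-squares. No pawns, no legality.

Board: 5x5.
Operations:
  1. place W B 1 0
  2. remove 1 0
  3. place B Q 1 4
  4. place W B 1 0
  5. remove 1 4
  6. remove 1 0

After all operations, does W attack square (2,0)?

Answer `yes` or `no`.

Answer: no

Derivation:
Op 1: place WB@(1,0)
Op 2: remove (1,0)
Op 3: place BQ@(1,4)
Op 4: place WB@(1,0)
Op 5: remove (1,4)
Op 6: remove (1,0)
Per-piece attacks for W:
W attacks (2,0): no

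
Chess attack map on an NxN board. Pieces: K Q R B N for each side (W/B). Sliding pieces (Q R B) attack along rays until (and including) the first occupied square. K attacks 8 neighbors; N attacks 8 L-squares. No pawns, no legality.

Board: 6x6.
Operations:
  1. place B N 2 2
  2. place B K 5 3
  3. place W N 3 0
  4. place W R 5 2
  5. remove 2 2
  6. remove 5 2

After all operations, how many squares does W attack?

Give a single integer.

Op 1: place BN@(2,2)
Op 2: place BK@(5,3)
Op 3: place WN@(3,0)
Op 4: place WR@(5,2)
Op 5: remove (2,2)
Op 6: remove (5,2)
Per-piece attacks for W:
  WN@(3,0): attacks (4,2) (5,1) (2,2) (1,1)
Union (4 distinct): (1,1) (2,2) (4,2) (5,1)

Answer: 4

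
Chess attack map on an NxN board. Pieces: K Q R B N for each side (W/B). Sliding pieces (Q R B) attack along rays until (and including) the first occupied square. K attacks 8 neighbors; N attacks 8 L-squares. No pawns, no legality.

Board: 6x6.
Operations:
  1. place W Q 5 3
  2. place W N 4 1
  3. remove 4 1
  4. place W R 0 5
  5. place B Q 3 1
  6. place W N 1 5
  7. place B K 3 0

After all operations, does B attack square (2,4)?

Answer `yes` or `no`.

Answer: no

Derivation:
Op 1: place WQ@(5,3)
Op 2: place WN@(4,1)
Op 3: remove (4,1)
Op 4: place WR@(0,5)
Op 5: place BQ@(3,1)
Op 6: place WN@(1,5)
Op 7: place BK@(3,0)
Per-piece attacks for B:
  BK@(3,0): attacks (3,1) (4,0) (2,0) (4,1) (2,1)
  BQ@(3,1): attacks (3,2) (3,3) (3,4) (3,5) (3,0) (4,1) (5,1) (2,1) (1,1) (0,1) (4,2) (5,3) (4,0) (2,2) (1,3) (0,4) (2,0) [ray(0,-1) blocked at (3,0); ray(1,1) blocked at (5,3)]
B attacks (2,4): no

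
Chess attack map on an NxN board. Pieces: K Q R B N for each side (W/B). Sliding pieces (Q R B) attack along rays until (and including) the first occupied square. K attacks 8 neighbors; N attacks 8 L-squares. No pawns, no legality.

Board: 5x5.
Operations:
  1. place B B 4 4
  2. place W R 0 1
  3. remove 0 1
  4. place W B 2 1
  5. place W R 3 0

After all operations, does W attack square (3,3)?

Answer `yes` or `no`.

Op 1: place BB@(4,4)
Op 2: place WR@(0,1)
Op 3: remove (0,1)
Op 4: place WB@(2,1)
Op 5: place WR@(3,0)
Per-piece attacks for W:
  WB@(2,1): attacks (3,2) (4,3) (3,0) (1,2) (0,3) (1,0) [ray(1,-1) blocked at (3,0)]
  WR@(3,0): attacks (3,1) (3,2) (3,3) (3,4) (4,0) (2,0) (1,0) (0,0)
W attacks (3,3): yes

Answer: yes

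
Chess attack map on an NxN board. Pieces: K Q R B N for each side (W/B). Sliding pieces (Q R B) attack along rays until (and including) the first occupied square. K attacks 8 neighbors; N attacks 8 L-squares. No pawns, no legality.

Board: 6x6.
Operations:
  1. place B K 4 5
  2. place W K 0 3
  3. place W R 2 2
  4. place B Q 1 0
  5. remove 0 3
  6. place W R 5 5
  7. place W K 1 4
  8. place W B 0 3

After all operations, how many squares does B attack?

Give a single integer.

Op 1: place BK@(4,5)
Op 2: place WK@(0,3)
Op 3: place WR@(2,2)
Op 4: place BQ@(1,0)
Op 5: remove (0,3)
Op 6: place WR@(5,5)
Op 7: place WK@(1,4)
Op 8: place WB@(0,3)
Per-piece attacks for B:
  BQ@(1,0): attacks (1,1) (1,2) (1,3) (1,4) (2,0) (3,0) (4,0) (5,0) (0,0) (2,1) (3,2) (4,3) (5,4) (0,1) [ray(0,1) blocked at (1,4)]
  BK@(4,5): attacks (4,4) (5,5) (3,5) (5,4) (3,4)
Union (18 distinct): (0,0) (0,1) (1,1) (1,2) (1,3) (1,4) (2,0) (2,1) (3,0) (3,2) (3,4) (3,5) (4,0) (4,3) (4,4) (5,0) (5,4) (5,5)

Answer: 18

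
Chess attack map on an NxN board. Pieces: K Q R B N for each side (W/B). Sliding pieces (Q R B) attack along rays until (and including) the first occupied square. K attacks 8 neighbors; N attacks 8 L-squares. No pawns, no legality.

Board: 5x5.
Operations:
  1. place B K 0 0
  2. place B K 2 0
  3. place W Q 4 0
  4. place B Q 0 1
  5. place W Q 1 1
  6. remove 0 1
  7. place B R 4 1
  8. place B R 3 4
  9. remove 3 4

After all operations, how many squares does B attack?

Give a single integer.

Answer: 10

Derivation:
Op 1: place BK@(0,0)
Op 2: place BK@(2,0)
Op 3: place WQ@(4,0)
Op 4: place BQ@(0,1)
Op 5: place WQ@(1,1)
Op 6: remove (0,1)
Op 7: place BR@(4,1)
Op 8: place BR@(3,4)
Op 9: remove (3,4)
Per-piece attacks for B:
  BK@(0,0): attacks (0,1) (1,0) (1,1)
  BK@(2,0): attacks (2,1) (3,0) (1,0) (3,1) (1,1)
  BR@(4,1): attacks (4,2) (4,3) (4,4) (4,0) (3,1) (2,1) (1,1) [ray(0,-1) blocked at (4,0); ray(-1,0) blocked at (1,1)]
Union (10 distinct): (0,1) (1,0) (1,1) (2,1) (3,0) (3,1) (4,0) (4,2) (4,3) (4,4)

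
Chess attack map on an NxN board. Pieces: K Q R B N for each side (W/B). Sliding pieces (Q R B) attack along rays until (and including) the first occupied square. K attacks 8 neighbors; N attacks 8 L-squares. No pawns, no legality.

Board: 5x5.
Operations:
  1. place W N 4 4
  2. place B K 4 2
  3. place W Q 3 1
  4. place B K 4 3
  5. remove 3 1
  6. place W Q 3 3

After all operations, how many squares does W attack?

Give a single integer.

Answer: 14

Derivation:
Op 1: place WN@(4,4)
Op 2: place BK@(4,2)
Op 3: place WQ@(3,1)
Op 4: place BK@(4,3)
Op 5: remove (3,1)
Op 6: place WQ@(3,3)
Per-piece attacks for W:
  WQ@(3,3): attacks (3,4) (3,2) (3,1) (3,0) (4,3) (2,3) (1,3) (0,3) (4,4) (4,2) (2,4) (2,2) (1,1) (0,0) [ray(1,0) blocked at (4,3); ray(1,1) blocked at (4,4); ray(1,-1) blocked at (4,2)]
  WN@(4,4): attacks (3,2) (2,3)
Union (14 distinct): (0,0) (0,3) (1,1) (1,3) (2,2) (2,3) (2,4) (3,0) (3,1) (3,2) (3,4) (4,2) (4,3) (4,4)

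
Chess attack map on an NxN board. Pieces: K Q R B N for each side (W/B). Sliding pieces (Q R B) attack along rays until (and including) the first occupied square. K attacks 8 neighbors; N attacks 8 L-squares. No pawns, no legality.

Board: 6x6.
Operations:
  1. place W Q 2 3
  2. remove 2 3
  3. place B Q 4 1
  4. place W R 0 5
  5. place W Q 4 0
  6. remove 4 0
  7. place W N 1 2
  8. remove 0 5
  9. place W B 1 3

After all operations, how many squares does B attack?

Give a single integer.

Answer: 17

Derivation:
Op 1: place WQ@(2,3)
Op 2: remove (2,3)
Op 3: place BQ@(4,1)
Op 4: place WR@(0,5)
Op 5: place WQ@(4,0)
Op 6: remove (4,0)
Op 7: place WN@(1,2)
Op 8: remove (0,5)
Op 9: place WB@(1,3)
Per-piece attacks for B:
  BQ@(4,1): attacks (4,2) (4,3) (4,4) (4,5) (4,0) (5,1) (3,1) (2,1) (1,1) (0,1) (5,2) (5,0) (3,2) (2,3) (1,4) (0,5) (3,0)
Union (17 distinct): (0,1) (0,5) (1,1) (1,4) (2,1) (2,3) (3,0) (3,1) (3,2) (4,0) (4,2) (4,3) (4,4) (4,5) (5,0) (5,1) (5,2)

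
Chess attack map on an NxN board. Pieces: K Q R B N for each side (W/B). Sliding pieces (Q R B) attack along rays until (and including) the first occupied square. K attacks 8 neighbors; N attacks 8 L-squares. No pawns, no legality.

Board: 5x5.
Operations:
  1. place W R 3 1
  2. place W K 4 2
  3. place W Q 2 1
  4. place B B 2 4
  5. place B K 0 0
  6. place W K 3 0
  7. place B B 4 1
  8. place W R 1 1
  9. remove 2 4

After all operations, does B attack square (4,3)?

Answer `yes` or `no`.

Answer: no

Derivation:
Op 1: place WR@(3,1)
Op 2: place WK@(4,2)
Op 3: place WQ@(2,1)
Op 4: place BB@(2,4)
Op 5: place BK@(0,0)
Op 6: place WK@(3,0)
Op 7: place BB@(4,1)
Op 8: place WR@(1,1)
Op 9: remove (2,4)
Per-piece attacks for B:
  BK@(0,0): attacks (0,1) (1,0) (1,1)
  BB@(4,1): attacks (3,2) (2,3) (1,4) (3,0) [ray(-1,-1) blocked at (3,0)]
B attacks (4,3): no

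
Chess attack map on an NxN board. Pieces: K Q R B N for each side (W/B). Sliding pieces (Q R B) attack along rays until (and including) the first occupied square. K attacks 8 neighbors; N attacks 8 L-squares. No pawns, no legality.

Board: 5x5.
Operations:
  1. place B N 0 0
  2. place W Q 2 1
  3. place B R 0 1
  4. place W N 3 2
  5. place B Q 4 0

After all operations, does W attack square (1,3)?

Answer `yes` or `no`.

Answer: yes

Derivation:
Op 1: place BN@(0,0)
Op 2: place WQ@(2,1)
Op 3: place BR@(0,1)
Op 4: place WN@(3,2)
Op 5: place BQ@(4,0)
Per-piece attacks for W:
  WQ@(2,1): attacks (2,2) (2,3) (2,4) (2,0) (3,1) (4,1) (1,1) (0,1) (3,2) (3,0) (1,2) (0,3) (1,0) [ray(-1,0) blocked at (0,1); ray(1,1) blocked at (3,2)]
  WN@(3,2): attacks (4,4) (2,4) (1,3) (4,0) (2,0) (1,1)
W attacks (1,3): yes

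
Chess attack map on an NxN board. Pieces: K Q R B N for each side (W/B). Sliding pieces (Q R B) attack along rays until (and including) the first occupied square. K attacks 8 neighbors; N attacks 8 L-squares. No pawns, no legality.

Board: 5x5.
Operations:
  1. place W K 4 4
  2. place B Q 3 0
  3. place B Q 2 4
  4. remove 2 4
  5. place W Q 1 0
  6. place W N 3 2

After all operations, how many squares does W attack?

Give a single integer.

Op 1: place WK@(4,4)
Op 2: place BQ@(3,0)
Op 3: place BQ@(2,4)
Op 4: remove (2,4)
Op 5: place WQ@(1,0)
Op 6: place WN@(3,2)
Per-piece attacks for W:
  WQ@(1,0): attacks (1,1) (1,2) (1,3) (1,4) (2,0) (3,0) (0,0) (2,1) (3,2) (0,1) [ray(1,0) blocked at (3,0); ray(1,1) blocked at (3,2)]
  WN@(3,2): attacks (4,4) (2,4) (1,3) (4,0) (2,0) (1,1)
  WK@(4,4): attacks (4,3) (3,4) (3,3)
Union (16 distinct): (0,0) (0,1) (1,1) (1,2) (1,3) (1,4) (2,0) (2,1) (2,4) (3,0) (3,2) (3,3) (3,4) (4,0) (4,3) (4,4)

Answer: 16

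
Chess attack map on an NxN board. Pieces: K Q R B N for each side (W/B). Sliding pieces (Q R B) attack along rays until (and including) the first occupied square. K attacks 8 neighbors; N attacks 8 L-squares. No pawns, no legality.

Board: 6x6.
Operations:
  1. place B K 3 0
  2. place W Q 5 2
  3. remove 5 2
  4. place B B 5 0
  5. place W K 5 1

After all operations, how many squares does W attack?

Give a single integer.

Answer: 5

Derivation:
Op 1: place BK@(3,0)
Op 2: place WQ@(5,2)
Op 3: remove (5,2)
Op 4: place BB@(5,0)
Op 5: place WK@(5,1)
Per-piece attacks for W:
  WK@(5,1): attacks (5,2) (5,0) (4,1) (4,2) (4,0)
Union (5 distinct): (4,0) (4,1) (4,2) (5,0) (5,2)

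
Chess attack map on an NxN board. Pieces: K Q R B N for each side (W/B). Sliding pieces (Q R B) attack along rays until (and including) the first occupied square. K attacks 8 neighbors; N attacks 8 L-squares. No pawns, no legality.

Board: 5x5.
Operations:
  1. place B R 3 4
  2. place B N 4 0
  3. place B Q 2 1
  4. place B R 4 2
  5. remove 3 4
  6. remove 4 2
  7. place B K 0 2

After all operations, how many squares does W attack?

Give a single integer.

Op 1: place BR@(3,4)
Op 2: place BN@(4,0)
Op 3: place BQ@(2,1)
Op 4: place BR@(4,2)
Op 5: remove (3,4)
Op 6: remove (4,2)
Op 7: place BK@(0,2)
Per-piece attacks for W:
Union (0 distinct): (none)

Answer: 0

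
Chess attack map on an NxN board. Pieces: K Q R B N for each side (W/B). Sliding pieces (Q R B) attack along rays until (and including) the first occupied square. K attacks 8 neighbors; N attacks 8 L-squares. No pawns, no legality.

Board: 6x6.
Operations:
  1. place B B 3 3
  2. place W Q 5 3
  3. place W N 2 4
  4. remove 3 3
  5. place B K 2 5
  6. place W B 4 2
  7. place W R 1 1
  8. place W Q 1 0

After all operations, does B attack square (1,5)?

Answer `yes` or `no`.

Op 1: place BB@(3,3)
Op 2: place WQ@(5,3)
Op 3: place WN@(2,4)
Op 4: remove (3,3)
Op 5: place BK@(2,5)
Op 6: place WB@(4,2)
Op 7: place WR@(1,1)
Op 8: place WQ@(1,0)
Per-piece attacks for B:
  BK@(2,5): attacks (2,4) (3,5) (1,5) (3,4) (1,4)
B attacks (1,5): yes

Answer: yes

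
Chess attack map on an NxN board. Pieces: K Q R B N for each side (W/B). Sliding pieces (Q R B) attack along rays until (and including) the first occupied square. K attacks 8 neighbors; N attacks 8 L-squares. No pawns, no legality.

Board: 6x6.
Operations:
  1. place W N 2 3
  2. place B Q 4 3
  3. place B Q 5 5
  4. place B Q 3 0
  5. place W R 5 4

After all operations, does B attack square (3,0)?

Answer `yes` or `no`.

Op 1: place WN@(2,3)
Op 2: place BQ@(4,3)
Op 3: place BQ@(5,5)
Op 4: place BQ@(3,0)
Op 5: place WR@(5,4)
Per-piece attacks for B:
  BQ@(3,0): attacks (3,1) (3,2) (3,3) (3,4) (3,5) (4,0) (5,0) (2,0) (1,0) (0,0) (4,1) (5,2) (2,1) (1,2) (0,3)
  BQ@(4,3): attacks (4,4) (4,5) (4,2) (4,1) (4,0) (5,3) (3,3) (2,3) (5,4) (5,2) (3,4) (2,5) (3,2) (2,1) (1,0) [ray(-1,0) blocked at (2,3); ray(1,1) blocked at (5,4)]
  BQ@(5,5): attacks (5,4) (4,5) (3,5) (2,5) (1,5) (0,5) (4,4) (3,3) (2,2) (1,1) (0,0) [ray(0,-1) blocked at (5,4)]
B attacks (3,0): no

Answer: no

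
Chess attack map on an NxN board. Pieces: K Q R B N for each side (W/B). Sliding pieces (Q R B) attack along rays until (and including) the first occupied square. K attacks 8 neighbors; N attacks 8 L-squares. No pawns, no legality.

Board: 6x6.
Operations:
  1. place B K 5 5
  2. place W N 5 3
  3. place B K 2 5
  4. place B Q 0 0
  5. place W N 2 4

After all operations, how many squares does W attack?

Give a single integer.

Op 1: place BK@(5,5)
Op 2: place WN@(5,3)
Op 3: place BK@(2,5)
Op 4: place BQ@(0,0)
Op 5: place WN@(2,4)
Per-piece attacks for W:
  WN@(2,4): attacks (4,5) (0,5) (3,2) (4,3) (1,2) (0,3)
  WN@(5,3): attacks (4,5) (3,4) (4,1) (3,2)
Union (8 distinct): (0,3) (0,5) (1,2) (3,2) (3,4) (4,1) (4,3) (4,5)

Answer: 8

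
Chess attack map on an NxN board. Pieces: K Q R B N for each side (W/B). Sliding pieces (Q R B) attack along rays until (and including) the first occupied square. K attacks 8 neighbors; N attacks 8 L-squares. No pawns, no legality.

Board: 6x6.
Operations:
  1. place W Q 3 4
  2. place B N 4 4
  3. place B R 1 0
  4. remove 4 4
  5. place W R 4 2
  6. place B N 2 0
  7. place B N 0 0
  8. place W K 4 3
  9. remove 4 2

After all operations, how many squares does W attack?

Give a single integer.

Op 1: place WQ@(3,4)
Op 2: place BN@(4,4)
Op 3: place BR@(1,0)
Op 4: remove (4,4)
Op 5: place WR@(4,2)
Op 6: place BN@(2,0)
Op 7: place BN@(0,0)
Op 8: place WK@(4,3)
Op 9: remove (4,2)
Per-piece attacks for W:
  WQ@(3,4): attacks (3,5) (3,3) (3,2) (3,1) (3,0) (4,4) (5,4) (2,4) (1,4) (0,4) (4,5) (4,3) (2,5) (2,3) (1,2) (0,1) [ray(1,-1) blocked at (4,3)]
  WK@(4,3): attacks (4,4) (4,2) (5,3) (3,3) (5,4) (5,2) (3,4) (3,2)
Union (20 distinct): (0,1) (0,4) (1,2) (1,4) (2,3) (2,4) (2,5) (3,0) (3,1) (3,2) (3,3) (3,4) (3,5) (4,2) (4,3) (4,4) (4,5) (5,2) (5,3) (5,4)

Answer: 20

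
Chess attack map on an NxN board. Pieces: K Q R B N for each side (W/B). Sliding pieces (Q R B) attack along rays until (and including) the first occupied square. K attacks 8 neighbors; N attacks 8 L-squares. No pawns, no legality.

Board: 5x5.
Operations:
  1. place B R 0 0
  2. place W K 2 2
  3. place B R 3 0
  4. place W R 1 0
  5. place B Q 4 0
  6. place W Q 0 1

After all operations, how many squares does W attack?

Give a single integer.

Op 1: place BR@(0,0)
Op 2: place WK@(2,2)
Op 3: place BR@(3,0)
Op 4: place WR@(1,0)
Op 5: place BQ@(4,0)
Op 6: place WQ@(0,1)
Per-piece attacks for W:
  WQ@(0,1): attacks (0,2) (0,3) (0,4) (0,0) (1,1) (2,1) (3,1) (4,1) (1,2) (2,3) (3,4) (1,0) [ray(0,-1) blocked at (0,0); ray(1,-1) blocked at (1,0)]
  WR@(1,0): attacks (1,1) (1,2) (1,3) (1,4) (2,0) (3,0) (0,0) [ray(1,0) blocked at (3,0); ray(-1,0) blocked at (0,0)]
  WK@(2,2): attacks (2,3) (2,1) (3,2) (1,2) (3,3) (3,1) (1,3) (1,1)
Union (18 distinct): (0,0) (0,2) (0,3) (0,4) (1,0) (1,1) (1,2) (1,3) (1,4) (2,0) (2,1) (2,3) (3,0) (3,1) (3,2) (3,3) (3,4) (4,1)

Answer: 18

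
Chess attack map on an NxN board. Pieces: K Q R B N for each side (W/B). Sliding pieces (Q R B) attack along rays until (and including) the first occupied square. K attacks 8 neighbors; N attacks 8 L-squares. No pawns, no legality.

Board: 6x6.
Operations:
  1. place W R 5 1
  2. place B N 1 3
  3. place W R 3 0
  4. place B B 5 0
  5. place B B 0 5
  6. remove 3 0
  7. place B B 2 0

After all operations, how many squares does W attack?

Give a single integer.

Op 1: place WR@(5,1)
Op 2: place BN@(1,3)
Op 3: place WR@(3,0)
Op 4: place BB@(5,0)
Op 5: place BB@(0,5)
Op 6: remove (3,0)
Op 7: place BB@(2,0)
Per-piece attacks for W:
  WR@(5,1): attacks (5,2) (5,3) (5,4) (5,5) (5,0) (4,1) (3,1) (2,1) (1,1) (0,1) [ray(0,-1) blocked at (5,0)]
Union (10 distinct): (0,1) (1,1) (2,1) (3,1) (4,1) (5,0) (5,2) (5,3) (5,4) (5,5)

Answer: 10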